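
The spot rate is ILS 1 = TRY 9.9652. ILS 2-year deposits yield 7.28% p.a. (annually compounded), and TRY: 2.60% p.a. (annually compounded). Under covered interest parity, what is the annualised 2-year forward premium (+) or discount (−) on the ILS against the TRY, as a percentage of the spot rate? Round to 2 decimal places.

-4.27%

T = 2 years.
CIP forward (TRY per ILS) = 9.9652 × 1.052676/1.1508998 = 9.1147178.
(F − S)/S ÷ T = (9.1147178 − 9.9652)/9.9652/2 = -0.042673 → -4.27%.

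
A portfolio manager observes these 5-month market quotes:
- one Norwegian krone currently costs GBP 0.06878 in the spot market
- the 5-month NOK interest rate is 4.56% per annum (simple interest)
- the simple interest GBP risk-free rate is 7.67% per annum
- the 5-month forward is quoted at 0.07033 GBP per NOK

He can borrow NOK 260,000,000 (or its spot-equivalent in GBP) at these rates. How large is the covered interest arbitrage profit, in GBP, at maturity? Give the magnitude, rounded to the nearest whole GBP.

T = 5/12 years.
Keep in NOK, deliver into the forward: 260,000,000·1.019000·0.07033 = GBP 18,633,230.20.
Swap to GBP now, deposit: 260,000,000·0.06878·1.0319583333 = GBP 18,454,304.48.
The quoted forward overvalues NOK, so borrow GBP, buy NOK at spot, deposit the NOK at 4.56%, and sell the proceeds forward at 0.07033.
The gap between the two covered legs is GBP 178,926.

GBP 178,926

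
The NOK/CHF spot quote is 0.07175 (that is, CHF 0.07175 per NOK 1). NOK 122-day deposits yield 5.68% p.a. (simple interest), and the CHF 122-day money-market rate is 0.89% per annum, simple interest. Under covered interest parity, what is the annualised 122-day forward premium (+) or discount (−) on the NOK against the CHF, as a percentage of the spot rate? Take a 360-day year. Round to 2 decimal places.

T = 122/360 years.
No-arbitrage forward: 0.07175 × 1.0030161 / 1.0192489 = 0.07060729 CHF/NOK.
Annualised premium = (F − S)/S × (1/T) = (0.07060729 − 0.07175)/0.07175 ÷ (122/360) = -4.70%.

-4.70%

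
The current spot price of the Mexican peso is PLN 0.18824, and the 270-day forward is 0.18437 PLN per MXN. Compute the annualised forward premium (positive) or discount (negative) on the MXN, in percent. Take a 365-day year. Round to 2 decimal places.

T = 270/365 years.
Period premium: (0.18437 − 0.18824)/0.18824 = -0.0205589.
Per annum: -0.0205589 / (270/365) = -0.027793 = -2.78%.

-2.78%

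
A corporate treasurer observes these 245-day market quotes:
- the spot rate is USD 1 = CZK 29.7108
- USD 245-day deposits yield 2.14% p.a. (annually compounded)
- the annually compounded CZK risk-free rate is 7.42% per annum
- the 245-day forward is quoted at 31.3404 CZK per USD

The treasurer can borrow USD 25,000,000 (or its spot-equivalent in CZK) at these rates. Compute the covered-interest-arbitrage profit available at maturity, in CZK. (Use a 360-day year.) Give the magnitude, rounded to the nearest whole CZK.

CZK 15,035,098

T = 245/360 years.
Route A — deposit USD, sell forward: 25,000,000 × 1.01451457151 × 31.3404 = CZK 794,882,311.92.
Route B — convert at spot, deposit CZK: 25,000,000 × 29.7108 × 1.04991748937 = CZK 779,847,213.58.
The quoted forward overvalues USD, so borrow CZK, buy USD at spot, deposit the USD at 2.14%, and sell the proceeds forward at 31.3404.
Arbitrage profit = |794,882,311.92 − 779,847,213.58| = CZK 15,035,098.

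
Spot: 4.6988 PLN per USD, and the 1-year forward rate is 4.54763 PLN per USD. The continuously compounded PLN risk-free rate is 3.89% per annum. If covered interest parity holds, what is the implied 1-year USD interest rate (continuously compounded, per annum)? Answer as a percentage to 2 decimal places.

T = 1 year.
By CIP, F/S equals the PLN-to-USD growth ratio: 4.54763/4.6988 = 0.9678280.
The PLN side grows by e^(0.0389×1) = 1.0396665.
So the USD growth factor = 1.0742265.
r = ln(1.0742265)/1 = 0.071601 → 7.16%.

7.16%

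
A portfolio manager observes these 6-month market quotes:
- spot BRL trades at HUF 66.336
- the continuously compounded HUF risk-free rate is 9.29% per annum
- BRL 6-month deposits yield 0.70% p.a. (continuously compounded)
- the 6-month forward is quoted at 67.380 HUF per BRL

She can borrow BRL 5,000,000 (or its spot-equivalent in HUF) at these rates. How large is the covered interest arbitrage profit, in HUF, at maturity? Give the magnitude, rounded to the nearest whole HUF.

HUF 9,368,742

T = 6/12 years.
Invest the BRL and cover forward: 5,000,000 × 1.00350613215 × 67.380 = HUF 338,081,215.92.
Convert at spot and invest in HUF: 5,000,000 × 66.336 × 1.04754570047 = HUF 347,449,957.93.
The quoted forward undervalues BRL, so borrow BRL, convert to HUF at spot, deposit the HUF at 9.29%, and buy BRL forward at 67.380 to cover the loan.
The gap between the two covered legs is HUF 9,368,742.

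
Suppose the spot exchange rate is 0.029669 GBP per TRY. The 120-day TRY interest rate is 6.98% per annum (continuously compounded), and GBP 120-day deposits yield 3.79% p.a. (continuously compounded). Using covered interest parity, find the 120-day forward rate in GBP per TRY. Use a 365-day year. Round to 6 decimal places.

T = 120/365 years.
Growth of 1 GBP over T: e^(0.0379×120/365) = 1.0125382.
TRY accumulates by e^(0.0698×120/365) = 1.0232133.
CIP: F = S · (grow GBP)/(grow TRY) = 0.029669 × 1.0125382/1.0232133 = 0.02935947 GBP per TRY.

0.029359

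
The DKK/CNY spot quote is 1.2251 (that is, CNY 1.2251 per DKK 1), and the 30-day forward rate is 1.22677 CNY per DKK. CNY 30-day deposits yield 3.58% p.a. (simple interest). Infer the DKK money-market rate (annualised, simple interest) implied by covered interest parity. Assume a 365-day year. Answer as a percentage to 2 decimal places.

T = 30/365 years.
By CIP, F/S equals the CNY-to-DKK growth ratio: 1.22677/1.2251 = 1.0013632.
CNY growth factor: 1 + 0.0358×30/365 = 1.0029425.
That pins the DKK growth at 1.0015772.
(1.0015772 − 1)/T = 0.019189, i.e. 1.92%.

1.92%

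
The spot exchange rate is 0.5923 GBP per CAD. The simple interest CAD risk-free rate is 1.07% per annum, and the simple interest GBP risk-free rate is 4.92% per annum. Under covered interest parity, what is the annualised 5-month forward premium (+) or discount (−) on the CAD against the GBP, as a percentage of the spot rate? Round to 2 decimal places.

+3.83%

T = 5/12 years.
CIP forward (GBP per CAD) = 0.5923 × 1.020500/1.0044583 = 0.6017593.
(F − S)/S ÷ T = (0.6017593 − 0.5923)/0.5923/(5/12) = 0.038329 → 3.83%.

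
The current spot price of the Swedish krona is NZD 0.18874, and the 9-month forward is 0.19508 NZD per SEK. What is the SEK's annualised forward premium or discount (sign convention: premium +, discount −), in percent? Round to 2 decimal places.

+4.48%

T = 9/12 years.
(F − S)/S = (0.19508 − 0.18874)/0.18874 = 0.0335912.
Per annum: 0.0335912 / (9/12) = 0.044788 = 4.48%.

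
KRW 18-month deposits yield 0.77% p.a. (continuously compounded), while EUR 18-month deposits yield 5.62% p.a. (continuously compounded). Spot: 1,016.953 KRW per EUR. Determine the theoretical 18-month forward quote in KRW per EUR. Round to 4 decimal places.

945.5967

T = 18/12 years.
KRW accumulates by e^(0.0077×18/12) = 1.011616959.
Growth of 1 EUR over T: e^(0.0562×18/12) = 1.087955231.
CIP: F = S · (grow KRW)/(grow EUR) = 1016.953 × 1.011616959/1.087955231 = 945.596723 KRW per EUR.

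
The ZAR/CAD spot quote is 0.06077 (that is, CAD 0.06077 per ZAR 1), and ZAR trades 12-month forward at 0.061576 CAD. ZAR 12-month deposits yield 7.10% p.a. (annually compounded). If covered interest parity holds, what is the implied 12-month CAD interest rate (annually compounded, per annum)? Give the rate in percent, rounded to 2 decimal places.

8.52%

T = 1 year.
F/S = 0.061576/0.06077 = 1.0132631 = (growth of CAD) / (growth of ZAR).
ZAR growth factor: (1 + 0.0710)^1 = 1.071000.
So the CAD growth factor = 1.0852048.
Annualise: 1.0852048^(1/1) − 1 = 0.085205 = 8.52%.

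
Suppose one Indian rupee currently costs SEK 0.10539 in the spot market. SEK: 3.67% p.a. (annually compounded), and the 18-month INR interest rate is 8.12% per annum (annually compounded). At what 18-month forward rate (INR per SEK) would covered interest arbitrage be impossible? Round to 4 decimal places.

10.1060

T = 18/12 years.
Growth of 1 SEK over T: (1 + 0.0367)^(18/12) = 1.05555204.
INR growth factor: (1 + 0.0812)^(18/12) = 1.12424006.
So F = 0.10539 × 1.05555204 / 1.12424006 = 0.098950957 (SEK/INR).
Quoted the other way: 1/0.098950957 = 10.1060 INR per SEK.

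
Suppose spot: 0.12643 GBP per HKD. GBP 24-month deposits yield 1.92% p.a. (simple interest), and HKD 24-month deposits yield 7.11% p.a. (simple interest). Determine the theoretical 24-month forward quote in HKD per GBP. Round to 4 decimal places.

T = 2 years.
GBP growth factor: 1 + 0.0192×2 = 1.038400.
Growth of 1 HKD over T: 1 + 0.0711×2 = 1.142200.
So F = 0.12643 × 1.038400 / 1.142200 = 0.1149404 (GBP/HKD).
Invert for HKD per GBP: 1 / 0.1149404 = 8.7002.

8.7002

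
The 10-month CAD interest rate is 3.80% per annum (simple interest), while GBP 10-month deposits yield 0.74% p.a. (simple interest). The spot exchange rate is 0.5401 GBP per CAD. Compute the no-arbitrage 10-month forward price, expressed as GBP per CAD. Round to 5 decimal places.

T = 10/12 years.
GBP growth factor: 1 + 0.0074×10/12 = 1.0061667.
CAD growth factor: 1 + 0.0380×10/12 = 1.0316667.
Forward (GBP per CAD) = 0.5401 × 1.0061667 / 1.0316667 = 0.5267502.

0.52675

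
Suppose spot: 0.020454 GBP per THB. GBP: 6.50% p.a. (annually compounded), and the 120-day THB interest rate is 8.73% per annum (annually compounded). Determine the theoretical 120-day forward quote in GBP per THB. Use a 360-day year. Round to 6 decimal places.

T = 120/360 years.
GBP growth factor: (1 + 0.0650)^(120/360) = 1.0212135.
Growth of 1 THB over T: (1 + 0.0873)^(120/360) = 1.028292.
So F = 0.020454 × 1.0212135 / 1.028292 = 0.02031320 (GBP/THB).

0.020313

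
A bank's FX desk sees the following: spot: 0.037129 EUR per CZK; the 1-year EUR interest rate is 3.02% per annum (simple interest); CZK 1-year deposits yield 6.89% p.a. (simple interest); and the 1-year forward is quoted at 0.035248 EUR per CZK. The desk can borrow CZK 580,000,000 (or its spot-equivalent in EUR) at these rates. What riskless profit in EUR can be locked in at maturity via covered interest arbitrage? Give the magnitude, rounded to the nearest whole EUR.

T = 1 year.
Invest the CZK and cover forward: 580,000,000 × 1.068900 × 0.035248 = EUR 21,852,420.58.
Convert at spot and invest in EUR: 580,000,000 × 0.037129 × 1.030200 = EUR 22,185,171.56.
The quoted forward undervalues CZK, so borrow CZK, convert to EUR at spot, deposit the EUR at 3.02%, and buy CZK forward at 0.035248 to cover the loan.
Arbitrage profit = |21,852,420.58 − 22,185,171.56| = EUR 332,751.

EUR 332,751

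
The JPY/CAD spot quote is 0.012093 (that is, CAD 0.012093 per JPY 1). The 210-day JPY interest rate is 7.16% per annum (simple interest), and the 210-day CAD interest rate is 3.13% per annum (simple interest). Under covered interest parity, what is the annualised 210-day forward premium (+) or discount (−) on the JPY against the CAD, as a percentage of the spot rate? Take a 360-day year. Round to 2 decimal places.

-3.87%

T = 210/360 years.
No-arbitrage forward: 0.012093 × 1.0182583 / 1.0417667 = 0.011820111 CAD/JPY.
Annualised premium = (F − S)/S × (1/T) = (0.011820111 − 0.012093)/0.012093 ÷ (210/360) = -3.87%.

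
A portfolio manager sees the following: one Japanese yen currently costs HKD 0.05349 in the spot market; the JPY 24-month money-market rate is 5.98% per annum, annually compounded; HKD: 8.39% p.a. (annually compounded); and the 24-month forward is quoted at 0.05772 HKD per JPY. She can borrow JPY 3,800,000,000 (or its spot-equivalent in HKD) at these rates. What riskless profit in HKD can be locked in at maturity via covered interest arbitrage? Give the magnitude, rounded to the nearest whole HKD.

T = 2 years.
Invest the JPY and cover forward: 3,800,000,000 × 1.12317604 × 0.05772 = HKD 246,352,939.91.
Convert at spot and invest in HKD: 3,800,000,000 × 0.05349 × 1.17483921 = HKD 238,800,167.50.
The quoted forward overvalues JPY, so borrow HKD, buy JPY at spot, deposit the JPY at 5.98%, and sell the proceeds forward at 0.05772.
Profit = 246,352,939.91 − 238,800,167.50 = HKD 7,552,772.

HKD 7,552,772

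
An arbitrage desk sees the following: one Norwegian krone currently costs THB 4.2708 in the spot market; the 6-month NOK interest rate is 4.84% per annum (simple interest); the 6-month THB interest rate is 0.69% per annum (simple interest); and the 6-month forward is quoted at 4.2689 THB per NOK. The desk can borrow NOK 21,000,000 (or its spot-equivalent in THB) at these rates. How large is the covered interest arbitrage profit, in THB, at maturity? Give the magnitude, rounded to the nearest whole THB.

T = 6/12 years.
Keep in NOK, deliver into the forward: 21,000,000·1.024200·4.2689 = THB 91,816,354.98.
Swap to THB now, deposit: 21,000,000·4.2708·1.003450 = THB 89,996,219.46.
The quoted forward overvalues NOK, so borrow THB, buy NOK at spot, deposit the NOK at 4.84%, and sell the proceeds forward at 4.2689.
Arbitrage profit = |91,816,354.98 − 89,996,219.46| = THB 1,820,136.

THB 1,820,136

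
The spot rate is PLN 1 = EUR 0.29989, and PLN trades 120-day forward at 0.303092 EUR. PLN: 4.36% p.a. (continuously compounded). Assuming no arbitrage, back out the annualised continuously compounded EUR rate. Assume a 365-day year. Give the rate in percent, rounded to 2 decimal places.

7.59%

T = 120/365 years.
F/S = 0.303092/0.29989 = 1.0106772 = (growth of EUR) / (growth of PLN).
PLN growth factor: e^(0.0436×120/365) = 1.0144375.
That pins the EUR growth at 1.0252689.
r = ln(1.0252689)/(120/365) = 0.075905 → 7.59%.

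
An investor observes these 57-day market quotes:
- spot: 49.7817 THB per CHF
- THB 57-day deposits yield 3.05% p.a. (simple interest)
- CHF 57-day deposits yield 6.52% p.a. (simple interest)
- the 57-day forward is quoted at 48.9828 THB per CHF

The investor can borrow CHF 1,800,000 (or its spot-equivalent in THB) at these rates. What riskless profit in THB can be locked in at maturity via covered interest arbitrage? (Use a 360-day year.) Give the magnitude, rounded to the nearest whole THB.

THB 960,549

T = 57/360 years.
Invest the CHF and cover forward: 1,800,000 × 1.0103233333 × 48.9828 = THB 89,079,238.39.
Convert at spot and invest in THB: 1,800,000 × 49.7817 × 1.0048291667 = THB 90,039,787.43.
The quoted forward undervalues CHF, so borrow CHF, convert to THB at spot, deposit the THB at 3.05%, and buy CHF forward at 48.9828 to cover the loan.
The gap between the two covered legs is THB 960,549.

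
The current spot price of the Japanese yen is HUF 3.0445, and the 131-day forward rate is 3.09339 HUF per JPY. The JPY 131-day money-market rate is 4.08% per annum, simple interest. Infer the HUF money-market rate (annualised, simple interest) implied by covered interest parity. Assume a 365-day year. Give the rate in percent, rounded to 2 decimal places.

T = 131/365 years.
By CIP, F/S equals the HUF-to-JPY growth ratio: 3.09339/3.0445 = 1.0160585.
The JPY side grows by 1 + 0.0408×131/365 = 1.0146433.
That pins the HUF growth at 1.0309369.
(1.0309369 − 1)/T = 0.086198, i.e. 8.62%.

8.62%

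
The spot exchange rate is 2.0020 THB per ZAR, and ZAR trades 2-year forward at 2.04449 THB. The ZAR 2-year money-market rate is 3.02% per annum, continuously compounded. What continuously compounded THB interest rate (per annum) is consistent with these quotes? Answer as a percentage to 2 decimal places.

4.07%

T = 2 years.
By CIP, F/S equals the THB-to-ZAR growth ratio: 2.04449/2.002 = 1.0212238.
The ZAR side grows by e^(0.0302×2) = 1.0622614.
That pins the THB growth at 1.0848066.
Take logs: ln 1.0848066 / 2 = 0.040701, so 4.07%.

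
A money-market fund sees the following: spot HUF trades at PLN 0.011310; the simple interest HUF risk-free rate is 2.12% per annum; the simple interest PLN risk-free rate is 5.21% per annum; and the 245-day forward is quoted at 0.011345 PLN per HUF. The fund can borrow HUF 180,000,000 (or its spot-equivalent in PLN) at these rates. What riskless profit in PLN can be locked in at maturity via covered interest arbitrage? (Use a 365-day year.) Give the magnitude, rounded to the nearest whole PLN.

T = 245/365 years.
Route A — deposit HUF, sell forward: 180,000,000 × 1.014230137 × 0.011345 = PLN 2,071,159.36.
Route B — convert at spot, deposit PLN: 180,000,000 × 0.011310 × 1.034971233 = PLN 2,106,994.44.
The quoted forward undervalues HUF, so borrow HUF, convert to PLN at spot, deposit the PLN at 5.21%, and buy HUF forward at 0.011345 to cover the loan.
Arbitrage profit = |2,071,159.36 − 2,106,994.44| = PLN 35,835.

PLN 35,835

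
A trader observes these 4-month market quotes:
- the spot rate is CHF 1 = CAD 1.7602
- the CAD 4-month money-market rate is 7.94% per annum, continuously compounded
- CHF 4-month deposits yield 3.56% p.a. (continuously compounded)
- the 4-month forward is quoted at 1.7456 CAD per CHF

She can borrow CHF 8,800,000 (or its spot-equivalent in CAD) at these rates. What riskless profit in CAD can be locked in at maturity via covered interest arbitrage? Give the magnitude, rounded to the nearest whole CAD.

T = 4/12 years.
Invest the CHF and cover forward: 8,800,000 × 1.0119373549 × 1.7456 = CAD 15,544,653.05.
Convert at spot and invest in CAD: 8,800,000 × 1.7602 × 1.0268200194 = CAD 15,905,195.66.
The quoted forward undervalues CHF, so borrow CHF, convert to CAD at spot, deposit the CAD at 7.94%, and buy CHF forward at 1.7456 to cover the loan.
Profit = 15,905,195.66 − 15,544,653.05 = CAD 360,543.

CAD 360,543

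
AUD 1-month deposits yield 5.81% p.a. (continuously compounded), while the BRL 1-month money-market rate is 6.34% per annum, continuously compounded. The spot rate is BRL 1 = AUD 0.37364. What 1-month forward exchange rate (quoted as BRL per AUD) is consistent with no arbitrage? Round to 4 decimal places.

T = 1/12 years.
Growth of 1 AUD over T: e^(0.0581×1/12) = 1.0048534.
Growth of 1 BRL over T: e^(0.0634×1/12) = 1.0052973.
CIP: F = S · (grow AUD)/(grow BRL) = 0.37364 × 1.0048534/1.0052973 = 0.3734750 AUD per BRL.
Invert for BRL per AUD: 1 / 0.3734750 = 2.6776.

2.6776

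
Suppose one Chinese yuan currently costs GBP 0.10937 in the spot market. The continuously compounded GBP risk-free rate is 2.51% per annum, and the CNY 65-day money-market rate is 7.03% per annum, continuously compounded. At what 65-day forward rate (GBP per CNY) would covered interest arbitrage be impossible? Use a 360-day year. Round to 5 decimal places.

0.10848

T = 65/360 years.
GBP growth factor: e^(0.0251×65/360) = 1.0045422.
CNY accumulates by e^(0.0703×65/360) = 1.012774.
So F = 0.10937 × 1.0045422 / 1.012774 = 0.1084810 (GBP/CNY).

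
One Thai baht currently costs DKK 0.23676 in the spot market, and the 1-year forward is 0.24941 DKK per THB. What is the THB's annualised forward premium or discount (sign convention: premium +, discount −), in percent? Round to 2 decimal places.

T = 1 year.
THB trades forward at +5.34296% vs spot over the period.
×(1/T) gives 5.34% p.a.

+5.34%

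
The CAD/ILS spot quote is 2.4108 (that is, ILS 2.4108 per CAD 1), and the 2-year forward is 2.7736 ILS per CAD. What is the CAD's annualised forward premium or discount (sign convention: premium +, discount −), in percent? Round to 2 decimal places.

T = 2 years.
(F − S)/S = (2.7736 − 2.4108)/2.4108 = 0.1504895.
Annualise by dividing by T: 0.1504895 / 2 = 0.075245 → 7.52%.

+7.52%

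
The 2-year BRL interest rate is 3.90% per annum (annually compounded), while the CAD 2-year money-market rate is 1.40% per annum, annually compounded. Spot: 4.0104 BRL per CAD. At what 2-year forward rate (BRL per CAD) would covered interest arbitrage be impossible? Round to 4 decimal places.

4.2106

T = 2 years.
BRL growth factor: (1 + 0.0390)^2 = 1.079521.
Growth of 1 CAD over T: (1 + 0.0140)^2 = 1.028196.
So F = 4.0104 × 1.079521 / 1.028196 = 4.210589 (BRL/CAD).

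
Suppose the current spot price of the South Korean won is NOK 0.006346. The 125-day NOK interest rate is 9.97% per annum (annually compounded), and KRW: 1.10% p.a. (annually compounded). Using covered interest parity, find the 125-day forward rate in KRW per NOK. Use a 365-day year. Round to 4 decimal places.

153.1059

T = 125/365 years.
NOK accumulates by (1 + 0.0997)^(125/365) = 1.033082509.
KRW accumulates by (1 + 0.0110)^(125/365) = 1.003753582.
So F = 0.006346 × 1.033082509 / 1.003753582 = 0.00653142536 (NOK/KRW).
Quoted the other way: 1/0.00653142536 = 153.1059 KRW per NOK.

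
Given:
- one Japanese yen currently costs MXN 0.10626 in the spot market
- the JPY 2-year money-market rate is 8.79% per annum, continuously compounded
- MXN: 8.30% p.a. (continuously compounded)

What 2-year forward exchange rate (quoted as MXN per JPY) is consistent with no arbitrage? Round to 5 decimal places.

T = 2 years.
MXN growth factor: e^(0.0830×2) = 1.1805731.
JPY accumulates by e^(0.0879×2) = 1.1921996.
Forward (MXN per JPY) = 0.10626 × 1.1805731 / 1.1921996 = 0.1052237.

0.10522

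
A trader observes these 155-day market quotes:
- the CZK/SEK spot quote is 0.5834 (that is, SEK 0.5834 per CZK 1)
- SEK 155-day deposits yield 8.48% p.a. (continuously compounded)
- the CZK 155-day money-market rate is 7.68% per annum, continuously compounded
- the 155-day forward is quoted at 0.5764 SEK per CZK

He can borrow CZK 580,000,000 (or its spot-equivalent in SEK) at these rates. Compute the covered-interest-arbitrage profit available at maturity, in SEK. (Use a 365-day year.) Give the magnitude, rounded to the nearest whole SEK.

SEK 5,384,261

T = 155/365 years.
Route A — deposit CZK, sell forward: 580,000,000 × 1.03315135436 × 0.5764 = SEK 345,394,895.58.
Route B — convert at spot, deposit SEK: 580,000,000 × 0.5834 × 1.03666720717 = SEK 350,779,156.22.
The quoted forward undervalues CZK, so borrow CZK, convert to SEK at spot, deposit the SEK at 8.48%, and buy CZK forward at 0.5764 to cover the loan.
The gap between the two covered legs is SEK 5,384,261.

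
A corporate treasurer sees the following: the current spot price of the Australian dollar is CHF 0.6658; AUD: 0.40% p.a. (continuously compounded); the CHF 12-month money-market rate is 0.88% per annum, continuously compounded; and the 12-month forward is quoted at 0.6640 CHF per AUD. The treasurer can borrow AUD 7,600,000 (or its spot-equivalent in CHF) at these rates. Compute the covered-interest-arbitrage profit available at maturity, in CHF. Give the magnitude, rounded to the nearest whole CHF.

CHF 38,179

T = 1 year.
Keep in AUD, deliver into the forward: 7,600,000·1.004008011·0.6640 = CHF 5,066,626.03.
Swap to CHF now, deposit: 7,600,000·0.6658·1.008838834 = CHF 5,104,805.21.
The quoted forward undervalues AUD, so borrow AUD, convert to CHF at spot, deposit the CHF at 0.88%, and buy AUD forward at 0.6640 to cover the loan.
Arbitrage profit = |5,066,626.03 − 5,104,805.21| = CHF 38,179.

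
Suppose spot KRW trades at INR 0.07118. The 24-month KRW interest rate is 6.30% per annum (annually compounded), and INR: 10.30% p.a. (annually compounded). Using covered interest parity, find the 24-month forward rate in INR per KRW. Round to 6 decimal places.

T = 2 years.
INR growth factor: (1 + 0.1030)^2 = 1.216609.
KRW accumulates by (1 + 0.0630)^2 = 1.129969.
So F = 0.07118 × 1.216609 / 1.129969 = 0.07663770 (INR/KRW).

0.076638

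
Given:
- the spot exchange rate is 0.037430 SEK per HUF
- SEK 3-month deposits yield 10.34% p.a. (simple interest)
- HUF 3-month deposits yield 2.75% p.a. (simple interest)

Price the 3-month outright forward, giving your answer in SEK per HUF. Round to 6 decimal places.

T = 3/12 years.
Growth of 1 SEK over T: 1 + 0.1034×3/12 = 1.025850.
HUF growth factor: 1 + 0.0275×3/12 = 1.006875.
CIP: F = S · (grow SEK)/(grow HUF) = 0.03743 × 1.025850/1.006875 = 0.03813538 SEK per HUF.

0.038135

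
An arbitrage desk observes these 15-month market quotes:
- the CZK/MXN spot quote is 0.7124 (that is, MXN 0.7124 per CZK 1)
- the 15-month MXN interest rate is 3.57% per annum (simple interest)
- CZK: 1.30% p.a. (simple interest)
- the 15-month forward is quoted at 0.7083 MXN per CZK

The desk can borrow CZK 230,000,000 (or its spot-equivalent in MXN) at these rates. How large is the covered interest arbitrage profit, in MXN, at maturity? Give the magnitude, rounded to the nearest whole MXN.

T = 15/12 years.
Route A — deposit CZK, sell forward: 230,000,000 × 1.016250 × 0.7083 = MXN 165,556,271.25.
Route B — convert at spot, deposit MXN: 230,000,000 × 0.7124 × 1.044625 = MXN 171,163,895.50.
The quoted forward undervalues CZK, so borrow CZK, convert to MXN at spot, deposit the MXN at 3.57%, and buy CZK forward at 0.7083 to cover the loan.
The gap between the two covered legs is MXN 5,607,624.

MXN 5,607,624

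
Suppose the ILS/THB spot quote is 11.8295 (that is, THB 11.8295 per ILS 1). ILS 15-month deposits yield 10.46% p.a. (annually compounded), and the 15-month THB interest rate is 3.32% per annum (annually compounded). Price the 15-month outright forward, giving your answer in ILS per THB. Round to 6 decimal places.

0.091899

T = 15/12 years.
THB growth factor: (1 + 0.0332)^(15/12) = 1.0416708.
Growth of 1 ILS over T: (1 + 0.1046)^(15/12) = 1.1324168.
Forward (THB per ILS) = 11.8295 × 1.0416708 / 1.1324168 = 10.88155.
Quoted the other way: 1/10.88155 = 0.091899 ILS per THB.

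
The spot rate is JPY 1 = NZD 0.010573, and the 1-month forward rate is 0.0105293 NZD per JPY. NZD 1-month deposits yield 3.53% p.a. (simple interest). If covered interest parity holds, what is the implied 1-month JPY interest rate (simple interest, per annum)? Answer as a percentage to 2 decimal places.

8.53%

T = 1/12 years.
By CIP, F/S equals the NZD-to-JPY growth ratio: 0.0105293/0.010573 = 0.9958668.
The NZD side grows by 1 + 0.0353×1/12 = 1.0029417.
So the JPY growth factor = 1.0071043.
(1.0071043 − 1)/T = 0.085252, i.e. 8.53%.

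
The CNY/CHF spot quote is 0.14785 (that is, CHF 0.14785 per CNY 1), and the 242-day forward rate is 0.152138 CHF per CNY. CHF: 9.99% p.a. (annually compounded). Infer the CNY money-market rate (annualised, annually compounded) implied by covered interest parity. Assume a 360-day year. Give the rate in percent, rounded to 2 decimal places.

T = 242/360 years.
CIP gives F = S · g_CHF/g_CNY, so g_CHF/g_CNY = 0.152138/0.14785 = 1.0290024.
CHF growth factor: (1 + 0.0999)^(242/360) = 1.0661015.
So the CNY growth factor = 1.0360535.
Annualise: 1.0360535^(360/242) − 1 = 0.054102 = 5.41%.

5.41%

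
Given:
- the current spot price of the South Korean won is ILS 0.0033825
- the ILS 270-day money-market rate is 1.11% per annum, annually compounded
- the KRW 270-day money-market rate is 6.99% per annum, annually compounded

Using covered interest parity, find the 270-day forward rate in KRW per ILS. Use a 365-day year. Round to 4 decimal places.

308.2633

T = 270/365 years.
Growth of 1 ILS over T: (1 + 0.0111)^(270/365) = 1.008199153.
KRW growth factor: (1 + 0.0699)^(270/365) = 1.051249784.
CIP: F = S · (grow ILS)/(grow KRW) = 0.0033825 × 1.008199153/1.051249784 = 0.00324398034 ILS per KRW.
Quoted the other way: 1/0.00324398034 = 308.2633 KRW per ILS.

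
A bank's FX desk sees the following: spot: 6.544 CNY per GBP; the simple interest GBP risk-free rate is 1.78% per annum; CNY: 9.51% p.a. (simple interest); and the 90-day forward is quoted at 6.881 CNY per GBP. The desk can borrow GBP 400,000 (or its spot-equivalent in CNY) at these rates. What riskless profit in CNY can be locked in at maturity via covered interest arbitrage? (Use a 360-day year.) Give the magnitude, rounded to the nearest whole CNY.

T = 90/360 years.
Invest the GBP and cover forward: 400,000 × 1.004450 × 6.881 = CNY 2,764,648.18.
Convert at spot and invest in CNY: 400,000 × 6.544 × 1.023775 = CNY 2,679,833.44.
The quoted forward overvalues GBP, so borrow CNY, buy GBP at spot, deposit the GBP at 1.78%, and sell the proceeds forward at 6.881.
The gap between the two covered legs is CNY 84,815.

CNY 84,815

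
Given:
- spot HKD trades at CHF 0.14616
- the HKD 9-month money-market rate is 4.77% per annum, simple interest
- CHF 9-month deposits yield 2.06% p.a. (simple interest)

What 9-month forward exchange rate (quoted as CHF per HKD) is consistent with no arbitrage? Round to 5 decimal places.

T = 9/12 years.
Growth of 1 CHF over T: 1 + 0.0206×9/12 = 1.015450.
HKD accumulates by 1 + 0.0477×9/12 = 1.035775.
Forward (CHF per HKD) = 0.14616 × 1.015450 / 1.035775 = 0.1432919.

0.14329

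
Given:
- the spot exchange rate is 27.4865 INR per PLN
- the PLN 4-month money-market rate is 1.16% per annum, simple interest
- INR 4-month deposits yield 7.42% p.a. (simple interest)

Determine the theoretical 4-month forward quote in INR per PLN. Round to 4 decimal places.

28.0578

T = 4/12 years.
INR accumulates by 1 + 0.0742×4/12 = 1.02473333.
PLN accumulates by 1 + 0.0116×4/12 = 1.00386667.
So F = 27.4865 × 1.02473333 / 1.00386667 = 28.057842 (INR/PLN).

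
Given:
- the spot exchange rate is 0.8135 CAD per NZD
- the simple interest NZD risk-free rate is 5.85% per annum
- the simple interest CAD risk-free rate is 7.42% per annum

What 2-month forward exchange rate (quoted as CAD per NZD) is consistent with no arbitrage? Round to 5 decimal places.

T = 2/12 years.
Growth of 1 CAD over T: 1 + 0.0742×2/12 = 1.0123667.
Growth of 1 NZD over T: 1 + 0.0585×2/12 = 1.009750.
Forward (CAD per NZD) = 0.8135 × 1.0123667 / 1.009750 = 0.8156081.

0.81561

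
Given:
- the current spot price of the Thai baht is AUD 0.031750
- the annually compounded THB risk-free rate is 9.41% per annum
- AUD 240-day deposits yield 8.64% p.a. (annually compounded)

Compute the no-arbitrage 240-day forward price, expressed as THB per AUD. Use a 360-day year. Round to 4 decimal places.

T = 240/360 years.
AUD growth factor: (1 + 0.0864)^(240/360) = 1.05680089.
THB accumulates by (1 + 0.0941)^(240/360) = 1.06178849.
CIP: F = S · (grow AUD)/(grow THB) = 0.03175 × 1.05680089/1.06178849 = 0.031600859 AUD per THB.
Invert for THB per AUD: 1 / 0.031600859 = 31.6447.

31.6447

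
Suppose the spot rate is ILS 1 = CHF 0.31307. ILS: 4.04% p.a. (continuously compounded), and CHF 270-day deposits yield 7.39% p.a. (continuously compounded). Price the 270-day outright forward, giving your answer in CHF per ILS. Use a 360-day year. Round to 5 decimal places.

T = 270/360 years.
Growth of 1 CHF over T: e^(0.0739×270/360) = 1.0569897.
ILS accumulates by e^(0.0404×270/360) = 1.0307637.
CIP: F = S · (grow CHF)/(grow ILS) = 0.31307 × 1.0569897/1.0307637 = 0.3210355 CHF per ILS.

0.32104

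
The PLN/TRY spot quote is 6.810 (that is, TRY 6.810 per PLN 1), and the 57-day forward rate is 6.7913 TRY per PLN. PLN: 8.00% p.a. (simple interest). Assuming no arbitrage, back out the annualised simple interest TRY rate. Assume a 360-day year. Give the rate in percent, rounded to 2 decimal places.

6.24%

T = 57/360 years.
CIP gives F = S · g_TRY/g_PLN, so g_TRY/g_PLN = 6.7913/6.81 = 0.9972540.
PLN growth factor: 1 + 0.0800×57/360 = 1.0126667.
Hence g_TRY = 1.0098859.
(1.0098859 − 1)/T = 0.062437, i.e. 6.24%.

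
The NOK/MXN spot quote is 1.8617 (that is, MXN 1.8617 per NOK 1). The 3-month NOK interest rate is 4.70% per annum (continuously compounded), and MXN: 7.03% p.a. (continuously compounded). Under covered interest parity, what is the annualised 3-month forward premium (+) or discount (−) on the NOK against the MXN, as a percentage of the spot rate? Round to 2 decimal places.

T = 3/12 years.
No-arbitrage forward: 1.8617 × 1.0177303 / 1.0118193 = 1.8725760 MXN/NOK.
(F − S)/S ÷ T = (1.8725760 − 1.8617)/1.8617/(3/12) = 0.023368 → 2.34%.

+2.34%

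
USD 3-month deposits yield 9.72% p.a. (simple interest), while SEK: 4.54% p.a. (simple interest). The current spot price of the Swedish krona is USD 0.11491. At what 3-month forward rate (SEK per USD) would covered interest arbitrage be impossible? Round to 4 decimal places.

T = 3/12 years.
USD growth factor: 1 + 0.0972×3/12 = 1.024300.
SEK accumulates by 1 + 0.0454×3/12 = 1.011350.
CIP: F = S · (grow USD)/(grow SEK) = 0.11491 × 1.024300/1.011350 = 0.1163814 USD per SEK.
Invert for SEK per USD: 1 / 0.1163814 = 8.5924.

8.5924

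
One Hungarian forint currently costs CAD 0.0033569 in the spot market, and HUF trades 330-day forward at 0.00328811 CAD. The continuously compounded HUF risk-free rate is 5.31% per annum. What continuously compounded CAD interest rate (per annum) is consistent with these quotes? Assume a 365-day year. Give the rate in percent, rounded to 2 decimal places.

3.02%

T = 330/365 years.
F/S = 0.00328811/0.0033569 = 0.9795079 = (growth of CAD) / (growth of HUF).
HUF growth factor: e^(0.0531×330/365) = 1.0491793.
That pins the CAD growth at 1.0276794.
r = ln(1.0276794)/(330/365) = 0.030199 → 3.02%.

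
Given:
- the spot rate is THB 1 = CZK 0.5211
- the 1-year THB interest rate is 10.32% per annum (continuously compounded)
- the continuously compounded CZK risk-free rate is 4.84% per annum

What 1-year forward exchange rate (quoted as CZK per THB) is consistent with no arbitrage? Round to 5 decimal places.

T = 1 year.
Growth of 1 CZK over T: e^(0.0484×1) = 1.0495904.
Growth of 1 THB over T: e^(0.1032×1) = 1.1087131.
Forward (CZK per THB) = 0.5211 × 1.0495904 / 1.1087131 = 0.4933121.

0.49331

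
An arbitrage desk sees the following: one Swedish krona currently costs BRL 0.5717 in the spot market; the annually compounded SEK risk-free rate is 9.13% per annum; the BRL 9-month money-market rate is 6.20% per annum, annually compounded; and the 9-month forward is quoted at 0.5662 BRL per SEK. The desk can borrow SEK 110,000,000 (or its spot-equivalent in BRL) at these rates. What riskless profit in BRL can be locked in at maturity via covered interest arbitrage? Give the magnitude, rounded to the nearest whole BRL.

T = 9/12 years.
Route A — deposit SEK, sell forward: 110,000,000 × 1.0677218159 × 0.5662 = BRL 66,499,850.14.
Route B — convert at spot, deposit BRL: 110,000,000 × 0.5717 × 1.0461486225 = BRL 65,789,148.42.
The quoted forward overvalues SEK, so borrow BRL, buy SEK at spot, deposit the SEK at 9.13%, and sell the proceeds forward at 0.5662.
The gap between the two covered legs is BRL 710,702.

BRL 710,702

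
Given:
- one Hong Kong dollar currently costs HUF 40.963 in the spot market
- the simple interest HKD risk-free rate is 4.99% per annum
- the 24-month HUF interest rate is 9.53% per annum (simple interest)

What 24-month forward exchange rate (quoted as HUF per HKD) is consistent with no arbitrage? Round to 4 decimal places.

44.3449

T = 2 years.
Growth of 1 HUF over T: 1 + 0.0953×2 = 1.190600.
HKD growth factor: 1 + 0.0499×2 = 1.099800.
CIP: F = S · (grow HUF)/(grow HKD) = 40.963 × 1.190600/1.099800 = 44.344924 HUF per HKD.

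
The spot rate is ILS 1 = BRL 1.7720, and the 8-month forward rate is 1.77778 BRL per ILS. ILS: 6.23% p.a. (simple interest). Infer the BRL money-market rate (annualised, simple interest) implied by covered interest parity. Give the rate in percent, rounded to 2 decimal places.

T = 8/12 years.
By CIP, F/S equals the BRL-to-ILS growth ratio: 1.77778/1.772 = 1.0032619.
The ILS side grows by 1 + 0.0623×8/12 = 1.0415333.
So the BRL growth factor = 1.0449307.
r = (1.0449307 − 1)/(8/12) = 0.067396 → 6.74%.

6.74%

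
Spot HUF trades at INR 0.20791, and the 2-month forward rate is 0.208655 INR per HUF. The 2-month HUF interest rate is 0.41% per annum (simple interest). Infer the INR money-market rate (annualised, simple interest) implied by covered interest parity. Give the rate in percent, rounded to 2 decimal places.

T = 2/12 years.
By CIP, F/S equals the INR-to-HUF growth ratio: 0.208655/0.20791 = 1.0035833.
The HUF side grows by 1 + 0.0041×2/12 = 1.0006833.
Hence g_INR = 1.004269.
r = (1.004269 − 1)/(2/12) = 0.025614 → 2.56%.

2.56%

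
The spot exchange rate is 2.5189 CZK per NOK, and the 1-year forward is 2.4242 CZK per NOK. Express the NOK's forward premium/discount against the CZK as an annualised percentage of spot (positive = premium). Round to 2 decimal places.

T = 1 year.
NOK trades forward at -3.75958% vs spot over the period.
Annualise by dividing by T: -0.0375958 / 1 = -0.037596 → -3.76%.

-3.76%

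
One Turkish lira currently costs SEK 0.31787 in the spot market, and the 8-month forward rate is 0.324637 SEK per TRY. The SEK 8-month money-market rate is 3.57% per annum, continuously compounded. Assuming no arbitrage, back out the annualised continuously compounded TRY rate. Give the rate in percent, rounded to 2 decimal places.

T = 8/12 years.
F/S = 0.324637/0.31787 = 1.0212886 = (growth of SEK) / (growth of TRY).
The SEK side grows by e^(0.0357×8/12) = 1.0240855.
So the TRY growth factor = 1.0027386.
Take logs: ln 1.0027386 / (8/12) = 0.004102, so 0.41%.

0.41%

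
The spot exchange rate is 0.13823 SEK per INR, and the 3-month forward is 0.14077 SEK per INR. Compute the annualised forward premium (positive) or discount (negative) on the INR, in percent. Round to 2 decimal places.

+7.35%

T = 3/12 years.
Period premium: (0.14077 − 0.13823)/0.13823 = 0.0183752.
Per annum: 0.0183752 / (3/12) = 0.073501 = 7.35%.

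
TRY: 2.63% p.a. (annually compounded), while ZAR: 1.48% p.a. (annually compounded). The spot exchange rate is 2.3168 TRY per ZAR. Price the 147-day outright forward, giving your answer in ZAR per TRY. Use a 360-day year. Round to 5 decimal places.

0.42965

T = 147/360 years.
TRY growth factor: (1 + 0.0263)^(147/360) = 1.0106568.
Growth of 1 ZAR over T: (1 + 0.0148)^(147/360) = 1.0060171.
CIP: F = S · (grow TRY)/(grow ZAR) = 2.3168 × 1.0106568/1.0060171 = 2.327485 TRY per ZAR.
Quoted the other way: 1/2.327485 = 0.42965 ZAR per TRY.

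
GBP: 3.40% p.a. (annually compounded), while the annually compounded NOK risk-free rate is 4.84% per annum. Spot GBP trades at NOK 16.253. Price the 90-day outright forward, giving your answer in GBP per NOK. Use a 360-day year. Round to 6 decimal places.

T = 90/360 years.
NOK accumulates by (1 + 0.0484)^(90/360) = 1.0118864.
GBP growth factor: (1 + 0.0340)^(90/360) = 1.0083937.
So F = 16.253 × 1.0118864 / 1.0083937 = 16.30929 (NOK/GBP).
Invert for GBP per NOK: 1 / 16.30929 = 0.061315.

0.061315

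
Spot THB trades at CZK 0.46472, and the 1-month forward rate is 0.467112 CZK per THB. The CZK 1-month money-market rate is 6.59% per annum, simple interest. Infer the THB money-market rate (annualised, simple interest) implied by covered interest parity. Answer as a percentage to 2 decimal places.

T = 1/12 years.
CIP gives F = S · g_CZK/g_THB, so g_CZK/g_THB = 0.467112/0.46472 = 1.0051472.
The CZK side grows by 1 + 0.0659×1/12 = 1.0054917.
That pins the THB growth at 1.0003427.
(1.0003427 − 1)/T = 0.004112, i.e. 0.41%.

0.41%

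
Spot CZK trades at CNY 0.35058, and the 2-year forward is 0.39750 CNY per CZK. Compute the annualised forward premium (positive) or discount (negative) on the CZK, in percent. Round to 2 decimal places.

T = 2 years.
Period premium: (0.39750 − 0.35058)/0.35058 = 0.1338354.
Annualise by dividing by T: 0.1338354 / 2 = 0.066918 → 6.69%.

+6.69%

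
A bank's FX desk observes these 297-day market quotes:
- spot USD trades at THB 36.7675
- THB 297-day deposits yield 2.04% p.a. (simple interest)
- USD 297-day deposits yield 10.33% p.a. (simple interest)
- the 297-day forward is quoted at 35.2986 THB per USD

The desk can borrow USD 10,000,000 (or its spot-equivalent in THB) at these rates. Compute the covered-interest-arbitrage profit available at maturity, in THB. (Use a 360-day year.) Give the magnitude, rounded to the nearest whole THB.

THB 9,205,379

T = 297/360 years.
Keep in USD, deliver into the forward: 10,000,000·1.0852225·35.2986 = THB 383,068,349.39.
Swap to THB now, deposit: 10,000,000·36.7675·1.016830 = THB 373,862,970.25.
The quoted forward overvalues USD, so borrow THB, buy USD at spot, deposit the USD at 10.33%, and sell the proceeds forward at 35.2986.
Arbitrage profit = |383,068,349.39 − 373,862,970.25| = THB 9,205,379.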